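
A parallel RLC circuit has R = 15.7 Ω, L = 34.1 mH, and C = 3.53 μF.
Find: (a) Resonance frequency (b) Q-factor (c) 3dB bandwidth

Step 1 — Resonance: ω₀ = 1/√(LC) = 1/√(0.0341·3.53e-06) = 2882 rad/s.
Step 2 — f₀ = ω₀/(2π) = 458.7 Hz.
Step 3 — Parallel Q: Q = R/(ω₀L) = 15.7/(2882·0.0341) = 0.1597.
Step 4 — Bandwidth: Δω = ω₀/Q = 1.804e+04 rad/s; BW = Δω/(2π) = 2872 Hz.

(a) f₀ = 458.7 Hz  (b) Q = 0.1597  (c) BW = 2872 Hz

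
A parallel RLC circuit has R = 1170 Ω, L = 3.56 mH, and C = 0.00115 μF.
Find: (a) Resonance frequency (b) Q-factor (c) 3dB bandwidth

Step 1 — Resonance: ω₀ = 1/√(LC) = 1/√(0.00356·1.15e-09) = 4.942e+05 rad/s.
Step 2 — f₀ = ω₀/(2π) = 7.866e+04 Hz.
Step 3 — Parallel Q: Q = R/(ω₀L) = 1170/(4.942e+05·0.00356) = 0.665.
Step 4 — Bandwidth: Δω = ω₀/Q = 7.432e+05 rad/s; BW = Δω/(2π) = 1.183e+05 Hz.

(a) f₀ = 7.866e+04 Hz  (b) Q = 0.665  (c) BW = 1.183e+05 Hz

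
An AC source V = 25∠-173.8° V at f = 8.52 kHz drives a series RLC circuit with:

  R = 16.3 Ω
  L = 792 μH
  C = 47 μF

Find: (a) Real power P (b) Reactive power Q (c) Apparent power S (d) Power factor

Step 1 — Angular frequency: ω = 2π·f = 2π·8520 = 5.353e+04 rad/s.
Step 2 — Component impedances:
  R: Z = R = 16.3 Ω
  L: Z = jωL = j·5.353e+04·0.000792 = 0 + j42.4 Ω
  C: Z = 1/(jωC) = -j/(ω·C) = 0 - j0.3975 Ω
Step 3 — Series combination: Z_total = R + L + C = 16.3 + j42 Ω = 45.05∠68.8° Ω.
Step 4 — Source phasor: V = 25∠-173.8° V = -24.85 - j2.7 V.
Step 5 — Current: I = V / Z = -0.2555 + j0.4926 A = 0.5549∠117.4° A.
Step 6 — Complex power: S = V·I* = 5.019 + j12.93 VA.
Step 7 — Real power: P = Re(S) = 5.019 W.
Step 8 — Reactive power: Q = Im(S) = 12.93 VAR.
Step 9 — Apparent power: |S| = 13.87 VA.
Step 10 — Power factor: PF = P/|S| = 0.3618 (lagging).

(a) P = 5.019 W  (b) Q = 12.93 VAR  (c) S = 13.87 VA  (d) PF = 0.3618 (lagging)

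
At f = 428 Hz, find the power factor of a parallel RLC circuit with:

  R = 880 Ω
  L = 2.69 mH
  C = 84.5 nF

Step 1 — Angular frequency: ω = 2π·f = 2π·428 = 2689 rad/s.
Step 2 — Component impedances:
  R: Z = R = 880 Ω
  L: Z = jωL = j·2689·0.00269 = 0 + j7.234 Ω
  C: Z = 1/(jωC) = -j/(ω·C) = 0 - j4401 Ω
Step 3 — Parallel combination: 1/Z_total = 1/R + 1/L + 1/C; Z_total = 0.05966 + j7.245 Ω = 7.246∠89.5° Ω.
Step 4 — Power factor: PF = cos(φ) = Re(Z)/|Z| = 0.05966/7.246 = 0.008234.
Step 5 — Type: Im(Z) = 7.245 ⇒ lagging (phase φ = 89.5°).

PF = 0.008234 (lagging, φ = 89.5°)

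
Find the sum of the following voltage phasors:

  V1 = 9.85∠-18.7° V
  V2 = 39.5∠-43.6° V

Step 1 — Convert each phasor to rectangular form:
  V1 = 9.85·(cos(-18.7°) + j·sin(-18.7°)) = 9.33 - j3.158 V
  V2 = 39.5·(cos(-43.6°) + j·sin(-43.6°)) = 28.6 - j27.24 V
Step 2 — Sum components: V_total = 37.93 - j30.4 V.
Step 3 — Convert to polar: |V_total| = 48.61 V, ∠V_total = -38.7°.

V_total = 48.61∠-38.7° V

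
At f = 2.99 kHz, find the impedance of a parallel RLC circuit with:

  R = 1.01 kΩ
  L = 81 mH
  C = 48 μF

Step 1 — Angular frequency: ω = 2π·f = 2π·2990 = 1.879e+04 rad/s.
Step 2 — Component impedances:
  R: Z = R = 1010 Ω
  L: Z = jωL = j·1.879e+04·0.081 = 0 + j1522 Ω
  C: Z = 1/(jωC) = -j/(ω·C) = 0 - j1.109 Ω
Step 3 — Parallel combination: 1/Z_total = 1/R + 1/L + 1/C; Z_total = 0.001219 - j1.11 Ω = 1.11∠-89.9° Ω.

Z = 0.001219 - j1.11 Ω = 1.11∠-89.9° Ω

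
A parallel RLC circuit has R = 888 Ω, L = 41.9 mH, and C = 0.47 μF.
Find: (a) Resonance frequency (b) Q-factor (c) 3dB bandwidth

Step 1 — Resonance: ω₀ = 1/√(LC) = 1/√(0.0419·4.7e-07) = 7126 rad/s.
Step 2 — f₀ = ω₀/(2π) = 1134 Hz.
Step 3 — Parallel Q: Q = R/(ω₀L) = 888/(7126·0.0419) = 2.974.
Step 4 — Bandwidth: Δω = ω₀/Q = 2396 rad/s; BW = Δω/(2π) = 381.3 Hz.

(a) f₀ = 1134 Hz  (b) Q = 2.974  (c) BW = 381.3 Hz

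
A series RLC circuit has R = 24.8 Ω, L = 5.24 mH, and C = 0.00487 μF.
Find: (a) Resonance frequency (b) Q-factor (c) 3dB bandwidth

Step 1 — Resonance: ω₀ = 1/√(LC) = 1/√(0.00524·4.87e-09) = 1.98e+05 rad/s.
Step 2 — f₀ = ω₀/(2π) = 3.151e+04 Hz.
Step 3 — Series Q: Q = ω₀L/R = 1.98e+05·0.00524/24.8 = 41.83.
Step 4 — Bandwidth: Δω = ω₀/Q = 4733 rad/s; BW = Δω/(2π) = 753.3 Hz.

(a) f₀ = 3.151e+04 Hz  (b) Q = 41.83  (c) BW = 753.3 Hz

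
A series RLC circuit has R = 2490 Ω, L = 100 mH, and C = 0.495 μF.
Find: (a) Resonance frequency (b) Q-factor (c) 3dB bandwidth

Step 1 — Resonance condition Im(Z)=0 gives ω₀ = 1/√(LC).
Step 2 — ω₀ = 1/√(0.1·4.95e-07) = 4495 rad/s.
Step 3 — f₀ = ω₀/(2π) = 715.3 Hz.
Step 4 — Series Q: Q = ω₀L/R = 4495·0.1/2490 = 0.1805.
Step 5 — 3dB bandwidth: Δω = ω₀/Q = 2.49e+04 rad/s; BW = Δω/(2π) = 3963 Hz.

(a) f₀ = 715.3 Hz  (b) Q = 0.1805  (c) BW = 3963 Hz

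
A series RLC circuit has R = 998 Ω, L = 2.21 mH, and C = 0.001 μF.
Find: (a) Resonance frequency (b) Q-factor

Step 1 — Resonance condition Im(Z)=0 gives ω₀ = 1/√(LC).
Step 2 — ω₀ = 1/√(0.00221·1e-09) = 6.727e+05 rad/s.
Step 3 — f₀ = ω₀/(2π) = 1.071e+05 Hz.
Step 4 — Series Q: Q = ω₀L/R = 6.727e+05·0.00221/998 = 1.49.

(a) f₀ = 1.071e+05 Hz  (b) Q = 1.49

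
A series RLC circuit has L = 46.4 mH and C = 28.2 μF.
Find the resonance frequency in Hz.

Step 1 — Resonance condition Im(Z)=0 gives ω₀ = 1/√(LC).
Step 2 — ω₀ = 1/√(0.0464·2.82e-05) = 874.2 rad/s.
Step 3 — f₀ = ω₀/(2π) = 139.1 Hz.

f₀ = 139.1 Hz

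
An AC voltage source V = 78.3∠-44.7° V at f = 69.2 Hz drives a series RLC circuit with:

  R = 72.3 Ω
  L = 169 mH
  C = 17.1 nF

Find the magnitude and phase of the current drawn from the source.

Step 1 — Angular frequency: ω = 2π·f = 2π·69.2 = 434.8 rad/s.
Step 2 — Component impedances:
  R: Z = R = 72.3 Ω
  L: Z = jωL = j·434.8·0.169 = 0 + j73.48 Ω
  C: Z = 1/(jωC) = -j/(ω·C) = 0 - j1.345e+05 Ω
Step 3 — Series combination: Z_total = R + L + C = 72.3 - j1.344e+05 Ω = 1.344e+05∠-90.0° Ω.
Step 4 — Source phasor: V = 78.3∠-44.7° V = 55.66 - j55.08 V.
Step 5 — Ohm's law: I = V / Z_total = (55.66 - j55.08) / (72.3 - j1.344e+05) = 0.0004099 + j0.0004138 A.
Step 6 — Convert to polar: |I| = 0.0005825 A, ∠I = 45.3°.

I = 0.0005825∠45.3° A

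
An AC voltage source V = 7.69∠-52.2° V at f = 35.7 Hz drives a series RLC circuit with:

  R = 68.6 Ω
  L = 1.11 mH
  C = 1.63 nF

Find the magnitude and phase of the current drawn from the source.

Step 1 — Angular frequency: ω = 2π·f = 2π·35.7 = 224.3 rad/s.
Step 2 — Component impedances:
  R: Z = R = 68.6 Ω
  L: Z = jωL = j·224.3·0.00111 = 0 + j0.249 Ω
  C: Z = 1/(jωC) = -j/(ω·C) = 0 - j2.735e+06 Ω
Step 3 — Series combination: Z_total = R + L + C = 68.6 - j2.735e+06 Ω = 2.735e+06∠-90.0° Ω.
Step 4 — Source phasor: V = 7.69∠-52.2° V = 4.713 - j6.076 V.
Step 5 — Ohm's law: I = V / Z_total = (4.713 - j6.076) / (68.6 - j2.735e+06) = 2.222e-06 + j1.723e-06 A.
Step 6 — Convert to polar: |I| = 2.812e-06 A, ∠I = 37.8°.

I = 2.812e-06∠37.8° A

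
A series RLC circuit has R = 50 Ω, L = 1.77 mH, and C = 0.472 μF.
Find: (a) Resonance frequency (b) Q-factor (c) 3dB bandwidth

Step 1 — Resonance: ω₀ = 1/√(LC) = 1/√(0.00177·4.72e-07) = 3.46e+04 rad/s.
Step 2 — f₀ = ω₀/(2π) = 5506 Hz.
Step 3 — Series Q: Q = ω₀L/R = 3.46e+04·0.00177/50 = 1.225.
Step 4 — Bandwidth: Δω = ω₀/Q = 2.825e+04 rad/s; BW = Δω/(2π) = 4496 Hz.

(a) f₀ = 5506 Hz  (b) Q = 1.225  (c) BW = 4496 Hz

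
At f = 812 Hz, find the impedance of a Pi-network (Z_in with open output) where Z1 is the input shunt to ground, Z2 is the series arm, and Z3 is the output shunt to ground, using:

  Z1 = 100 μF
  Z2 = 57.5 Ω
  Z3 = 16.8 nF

Step 1 — Angular frequency: ω = 2π·f = 2π·812 = 5102 rad/s.
Step 2 — Component impedances:
  Z1: Z = 1/(jωC) = -j/(ω·C) = 0 - j1.96 Ω
  Z2: Z = R = 57.5 Ω
  Z3: Z = 1/(jωC) = -j/(ω·C) = 0 - j1.167e+04 Ω
Step 3 — With open output, the series arm Z2 and the output shunt Z3 appear in series to ground: Z2 + Z3 = 57.5 - j1.167e+04 Ω.
Step 4 — Parallel with input shunt Z1: Z_in = Z1 || (Z2 + Z3) = 1.622e-06 - j1.96 Ω = 1.96∠-90.0° Ω.

Z = 1.622e-06 - j1.96 Ω = 1.96∠-90.0° Ω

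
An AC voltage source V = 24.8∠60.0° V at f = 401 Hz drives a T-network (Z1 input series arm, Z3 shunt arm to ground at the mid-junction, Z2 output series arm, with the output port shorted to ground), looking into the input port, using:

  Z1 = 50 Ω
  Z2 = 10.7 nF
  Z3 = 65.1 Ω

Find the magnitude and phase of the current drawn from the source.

Step 1 — Angular frequency: ω = 2π·f = 2π·401 = 2520 rad/s.
Step 2 — Component impedances:
  Z1: Z = R = 50 Ω
  Z2: Z = 1/(jωC) = -j/(ω·C) = 0 - j3.709e+04 Ω
  Z3: Z = R = 65.1 Ω
Step 3 — With the output port shorted to ground, the output series arm Z2 runs from the junction to ground; the shunt arm Z3 also runs from the junction to ground. They appear in parallel: Z3 || Z2 = 65.1 - j0.1143 Ω.
Step 4 — Series with input arm Z1: Z_in = Z1 + (Z3 || Z2) = 115.1 - j0.1143 Ω = 115.1∠-0.1° Ω.
Step 5 — Source phasor: V = 24.8∠60.0° V = 12.4 + j21.48 V.
Step 6 — Ohm's law: I = V / Z_total = (12.4 + j21.48) / (115.1 - j0.1143) = 0.1075 + j0.1867 A.
Step 7 — Convert to polar: |I| = 0.2155 A, ∠I = 60.1°.

I = 0.2155∠60.1° A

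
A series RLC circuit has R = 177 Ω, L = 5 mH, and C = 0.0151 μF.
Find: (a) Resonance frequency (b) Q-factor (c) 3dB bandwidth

Step 1 — Resonance: ω₀ = 1/√(LC) = 1/√(0.005·1.51e-08) = 1.151e+05 rad/s.
Step 2 — f₀ = ω₀/(2π) = 1.832e+04 Hz.
Step 3 — Series Q: Q = ω₀L/R = 1.151e+05·0.005/177 = 3.251.
Step 4 — Bandwidth: Δω = ω₀/Q = 3.54e+04 rad/s; BW = Δω/(2π) = 5634 Hz.

(a) f₀ = 1.832e+04 Hz  (b) Q = 3.251  (c) BW = 5634 Hz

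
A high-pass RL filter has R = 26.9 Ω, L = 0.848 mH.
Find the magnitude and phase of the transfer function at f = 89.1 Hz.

Step 1 — Angular frequency: ω = 2π·89.1 = 559.8 rad/s.
Step 2 — Transfer function: H(jω) = jωL/(R + jωL).
Step 3 — Numerator jωL = j·0.4747; denominator R + jωL = 26.9 + j0.4747.
Step 4 — H = 0.0003114 + j0.01764.
Step 5 — Magnitude: |H| = 0.01765 (-35.1 dB); phase: φ = 89.0°.

|H| = 0.01765 (-35.1 dB), φ = 89.0°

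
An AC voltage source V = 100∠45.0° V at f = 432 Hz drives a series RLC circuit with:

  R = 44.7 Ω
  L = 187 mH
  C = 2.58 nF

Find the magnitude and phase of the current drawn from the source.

Step 1 — Angular frequency: ω = 2π·f = 2π·432 = 2714 rad/s.
Step 2 — Component impedances:
  R: Z = R = 44.7 Ω
  L: Z = jωL = j·2714·0.187 = 0 + j507.6 Ω
  C: Z = 1/(jωC) = -j/(ω·C) = 0 - j1.428e+05 Ω
Step 3 — Series combination: Z_total = R + L + C = 44.7 - j1.423e+05 Ω = 1.423e+05∠-90.0° Ω.
Step 4 — Source phasor: V = 100∠45.0° V = 70.71 + j70.71 V.
Step 5 — Ohm's law: I = V / Z_total = (70.71 + j70.71) / (44.7 - j1.423e+05) = -0.0004968 + j0.0004971 A.
Step 6 — Convert to polar: |I| = 0.0007028 A, ∠I = 135.0°.

I = 0.0007028∠135.0° A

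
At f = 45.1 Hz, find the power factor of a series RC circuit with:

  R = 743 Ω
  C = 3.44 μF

Step 1 — Angular frequency: ω = 2π·f = 2π·45.1 = 283.4 rad/s.
Step 2 — Component impedances:
  R: Z = R = 743 Ω
  C: Z = 1/(jωC) = -j/(ω·C) = 0 - j1026 Ω
Step 3 — Series combination: Z_total = R + C = 743 - j1026 Ω = 1267∠-54.1° Ω.
Step 4 — Power factor: PF = cos(φ) = Re(Z)/|Z| = 743/1266.7 = 0.5866.
Step 5 — Type: Im(Z) = -1026 ⇒ leading (phase φ = -54.1°).

PF = 0.5866 (leading, φ = -54.1°)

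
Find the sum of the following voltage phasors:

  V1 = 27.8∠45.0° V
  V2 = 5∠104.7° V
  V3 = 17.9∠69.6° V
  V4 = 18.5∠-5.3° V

Step 1 — Convert each phasor to rectangular form:
  V1 = 27.8·(cos(45.0°) + j·sin(45.0°)) = 19.66 + j19.66 V
  V2 = 5·(cos(104.7°) + j·sin(104.7°)) = -1.269 + j4.836 V
  V3 = 17.9·(cos(69.6°) + j·sin(69.6°)) = 6.239 + j16.78 V
  V4 = 18.5·(cos(-5.3°) + j·sin(-5.3°)) = 18.42 - j1.709 V
Step 2 — Sum components: V_total = 43.05 + j39.56 V.
Step 3 — Convert to polar: |V_total| = 58.47 V, ∠V_total = 42.6°.

V_total = 58.47∠42.6° V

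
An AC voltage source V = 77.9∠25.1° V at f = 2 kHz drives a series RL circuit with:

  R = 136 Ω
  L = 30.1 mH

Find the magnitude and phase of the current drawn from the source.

Step 1 — Angular frequency: ω = 2π·f = 2π·2000 = 1.257e+04 rad/s.
Step 2 — Component impedances:
  R: Z = R = 136 Ω
  L: Z = jωL = j·1.257e+04·0.0301 = 0 + j378.2 Ω
Step 3 — Series combination: Z_total = R + L = 136 + j378.2 Ω = 402∠70.2° Ω.
Step 4 — Source phasor: V = 77.9∠25.1° V = 70.54 + j33.05 V.
Step 5 — Ohm's law: I = V / Z_total = (70.54 + j33.05) / (136 + j378.2) = 0.1367 - j0.1373 A.
Step 6 — Convert to polar: |I| = 0.1938 A, ∠I = -45.1°.

I = 0.1938∠-45.1° A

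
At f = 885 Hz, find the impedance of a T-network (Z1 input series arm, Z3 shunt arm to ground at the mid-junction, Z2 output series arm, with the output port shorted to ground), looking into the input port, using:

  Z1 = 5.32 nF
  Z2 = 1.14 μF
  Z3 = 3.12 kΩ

Step 1 — Angular frequency: ω = 2π·f = 2π·885 = 5561 rad/s.
Step 2 — Component impedances:
  Z1: Z = 1/(jωC) = -j/(ω·C) = 0 - j3.38e+04 Ω
  Z2: Z = 1/(jωC) = -j/(ω·C) = 0 - j157.8 Ω
  Z3: Z = R = 3120 Ω
Step 3 — With the output port shorted to ground, the output series arm Z2 runs from the junction to ground; the shunt arm Z3 also runs from the junction to ground. They appear in parallel: Z3 || Z2 = 7.956 - j157.3 Ω.
Step 4 — Series with input arm Z1: Z_in = Z1 + (Z3 || Z2) = 7.956 - j3.396e+04 Ω = 3.396e+04∠-90.0° Ω.

Z = 7.956 - j3.396e+04 Ω = 3.396e+04∠-90.0° Ω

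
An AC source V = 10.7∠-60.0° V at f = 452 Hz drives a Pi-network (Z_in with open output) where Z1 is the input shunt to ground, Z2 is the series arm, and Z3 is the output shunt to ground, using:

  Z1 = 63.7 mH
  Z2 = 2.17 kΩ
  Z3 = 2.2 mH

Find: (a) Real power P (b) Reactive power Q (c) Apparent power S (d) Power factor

Step 1 — Angular frequency: ω = 2π·f = 2π·452 = 2840 rad/s.
Step 2 — Component impedances:
  Z1: Z = jωL = j·2840·0.0637 = 0 + j180.9 Ω
  Z2: Z = R = 2170 Ω
  Z3: Z = jωL = j·2840·0.0022 = 0 + j6.248 Ω
Step 3 — With open output, the series arm Z2 and the output shunt Z3 appear in series to ground: Z2 + Z3 = 2170 + j6.248 Ω.
Step 4 — Parallel with input shunt Z1: Z_in = Z1 || (Z2 + Z3) = 14.97 + j179.6 Ω = 180.2∠85.2° Ω.
Step 5 — Source phasor: V = 10.7∠-60.0° V = 5.35 - j9.266 V.
Step 6 — Current: I = V / Z = -0.04877 - j0.03385 A = 0.05937∠-145.2° A.
Step 7 — Complex power: S = V·I* = 0.05276 + j0.633 VA.
Step 8 — Real power: P = Re(S) = 0.05276 W.
Step 9 — Reactive power: Q = Im(S) = 0.633 VAR.
Step 10 — Apparent power: |S| = 0.6352 VA.
Step 11 — Power factor: PF = P/|S| = 0.08306 (lagging).

(a) P = 0.05276 W  (b) Q = 0.633 VAR  (c) S = 0.6352 VA  (d) PF = 0.08306 (lagging)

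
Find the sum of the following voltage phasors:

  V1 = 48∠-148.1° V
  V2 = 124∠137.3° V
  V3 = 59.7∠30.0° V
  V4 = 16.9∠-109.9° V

Step 1 — Convert each phasor to rectangular form:
  V1 = 48·(cos(-148.1°) + j·sin(-148.1°)) = -40.75 - j25.37 V
  V2 = 124·(cos(137.3°) + j·sin(137.3°)) = -91.13 + j84.09 V
  V3 = 59.7·(cos(30.0°) + j·sin(30.0°)) = 51.7 + j29.85 V
  V4 = 16.9·(cos(-109.9°) + j·sin(-109.9°)) = -5.752 - j15.89 V
Step 2 — Sum components: V_total = -85.93 + j72.69 V.
Step 3 — Convert to polar: |V_total| = 112.5 V, ∠V_total = 139.8°.

V_total = 112.5∠139.8° V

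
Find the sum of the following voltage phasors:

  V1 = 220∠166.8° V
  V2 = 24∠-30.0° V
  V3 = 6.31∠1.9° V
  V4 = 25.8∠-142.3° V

Step 1 — Convert each phasor to rectangular form:
  V1 = 220·(cos(166.8°) + j·sin(166.8°)) = -214.2 + j50.24 V
  V2 = 24·(cos(-30.0°) + j·sin(-30.0°)) = 20.78 - j12 V
  V3 = 6.31·(cos(1.9°) + j·sin(1.9°)) = 6.307 + j0.2092 V
  V4 = 25.8·(cos(-142.3°) + j·sin(-142.3°)) = -20.41 - j15.78 V
Step 2 — Sum components: V_total = -207.5 + j22.67 V.
Step 3 — Convert to polar: |V_total| = 208.7 V, ∠V_total = 173.8°.

V_total = 208.7∠173.8° V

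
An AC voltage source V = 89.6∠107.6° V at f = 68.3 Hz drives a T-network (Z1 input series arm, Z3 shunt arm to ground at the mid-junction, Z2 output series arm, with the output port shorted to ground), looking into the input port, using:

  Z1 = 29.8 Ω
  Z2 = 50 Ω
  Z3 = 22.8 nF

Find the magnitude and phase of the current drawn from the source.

Step 1 — Angular frequency: ω = 2π·f = 2π·68.3 = 429.1 rad/s.
Step 2 — Component impedances:
  Z1: Z = R = 29.8 Ω
  Z2: Z = R = 50 Ω
  Z3: Z = 1/(jωC) = -j/(ω·C) = 0 - j1.022e+05 Ω
Step 3 — With the output port shorted to ground, the output series arm Z2 runs from the junction to ground; the shunt arm Z3 also runs from the junction to ground. They appear in parallel: Z3 || Z2 = 50 - j0.02446 Ω.
Step 4 — Series with input arm Z1: Z_in = Z1 + (Z3 || Z2) = 79.8 - j0.02446 Ω = 79.8∠-0.0° Ω.
Step 5 — Source phasor: V = 89.6∠107.6° V = -27.09 + j85.41 V.
Step 6 — Ohm's law: I = V / Z_total = (-27.09 + j85.41) / (79.8 - j0.02446) = -0.3398 + j1.07 A.
Step 7 — Convert to polar: |I| = 1.123 A, ∠I = 107.6°.

I = 1.123∠107.6° A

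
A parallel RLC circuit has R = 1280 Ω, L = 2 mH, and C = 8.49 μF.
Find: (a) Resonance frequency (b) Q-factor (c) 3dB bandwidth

Step 1 — Resonance: ω₀ = 1/√(LC) = 1/√(0.002·8.49e-06) = 7674 rad/s.
Step 2 — f₀ = ω₀/(2π) = 1221 Hz.
Step 3 — Parallel Q: Q = R/(ω₀L) = 1280/(7674·0.002) = 83.4.
Step 4 — Bandwidth: Δω = ω₀/Q = 92.02 rad/s; BW = Δω/(2π) = 14.65 Hz.

(a) f₀ = 1221 Hz  (b) Q = 83.4  (c) BW = 14.65 Hz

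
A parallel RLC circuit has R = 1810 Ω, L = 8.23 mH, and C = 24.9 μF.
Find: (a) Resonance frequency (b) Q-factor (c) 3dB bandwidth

Step 1 — Resonance: ω₀ = 1/√(LC) = 1/√(0.00823·2.49e-05) = 2209 rad/s.
Step 2 — f₀ = ω₀/(2π) = 351.6 Hz.
Step 3 — Parallel Q: Q = R/(ω₀L) = 1810/(2209·0.00823) = 99.56.
Step 4 — Bandwidth: Δω = ω₀/Q = 22.19 rad/s; BW = Δω/(2π) = 3.531 Hz.

(a) f₀ = 351.6 Hz  (b) Q = 99.56  (c) BW = 3.531 Hz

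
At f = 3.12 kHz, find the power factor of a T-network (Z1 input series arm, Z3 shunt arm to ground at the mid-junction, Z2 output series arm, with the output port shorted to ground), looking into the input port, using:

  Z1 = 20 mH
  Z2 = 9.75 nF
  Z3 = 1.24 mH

Step 1 — Angular frequency: ω = 2π·f = 2π·3120 = 1.96e+04 rad/s.
Step 2 — Component impedances:
  Z1: Z = jωL = j·1.96e+04·0.02 = 0 + j392.1 Ω
  Z2: Z = 1/(jωC) = -j/(ω·C) = 0 - j5232 Ω
  Z3: Z = jωL = j·1.96e+04·0.00124 = 0 + j24.31 Ω
Step 3 — With the output port shorted to ground, the output series arm Z2 runs from the junction to ground; the shunt arm Z3 also runs from the junction to ground. They appear in parallel: Z3 || Z2 = 0 + j24.42 Ω.
Step 4 — Series with input arm Z1: Z_in = Z1 + (Z3 || Z2) = 0 + j416.5 Ω = 416.5∠90.0° Ω.
Step 5 — Power factor: PF = cos(φ) = Re(Z)/|Z| = 0/416.5 = 0.
Step 6 — Type: Im(Z) = 416.5 ⇒ lagging (phase φ = 90.0°).

PF = 0 (lagging, φ = 90.0°)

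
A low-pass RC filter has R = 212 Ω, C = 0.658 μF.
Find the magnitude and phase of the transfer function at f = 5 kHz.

Step 1 — Angular frequency: ω = 2π·5000 = 3.142e+04 rad/s.
Step 2 — Transfer function: H(jω) = 1/(1 + jωRC).
Step 3 — Denominator: 1 + jωRC = 1 + j·3.142e+04·212·6.58e-07 = 1 + j4.382.
Step 4 — H = 0.04949 - j0.2169.
Step 5 — Magnitude: |H| = 0.2225 (-13.1 dB); phase: φ = -77.1°.

|H| = 0.2225 (-13.1 dB), φ = -77.1°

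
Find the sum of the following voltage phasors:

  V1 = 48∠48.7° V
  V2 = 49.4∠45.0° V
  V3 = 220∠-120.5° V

Step 1 — Convert each phasor to rectangular form:
  V1 = 48·(cos(48.7°) + j·sin(48.7°)) = 31.68 + j36.06 V
  V2 = 49.4·(cos(45.0°) + j·sin(45.0°)) = 34.93 + j34.93 V
  V3 = 220·(cos(-120.5°) + j·sin(-120.5°)) = -111.7 - j189.6 V
Step 2 — Sum components: V_total = -45.05 - j118.6 V.
Step 3 — Convert to polar: |V_total| = 126.8 V, ∠V_total = -110.8°.

V_total = 126.8∠-110.8° V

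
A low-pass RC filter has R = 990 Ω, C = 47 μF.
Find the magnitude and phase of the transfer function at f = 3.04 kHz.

Step 1 — Angular frequency: ω = 2π·3040 = 1.91e+04 rad/s.
Step 2 — Transfer function: H(jω) = 1/(1 + jωRC).
Step 3 — Denominator: 1 + jωRC = 1 + j·1.91e+04·990·4.7e-05 = 1 + j888.8.
Step 4 — H = 1.266e-06 - j0.001125.
Step 5 — Magnitude: |H| = 0.001125 (-59.0 dB); phase: φ = -89.9°.

|H| = 0.001125 (-59.0 dB), φ = -89.9°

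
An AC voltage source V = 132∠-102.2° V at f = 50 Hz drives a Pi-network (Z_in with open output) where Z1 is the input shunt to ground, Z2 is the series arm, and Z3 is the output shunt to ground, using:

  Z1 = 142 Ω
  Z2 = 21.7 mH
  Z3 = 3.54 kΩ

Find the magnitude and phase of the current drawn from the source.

Step 1 — Angular frequency: ω = 2π·f = 2π·50 = 314.2 rad/s.
Step 2 — Component impedances:
  Z1: Z = R = 142 Ω
  Z2: Z = jωL = j·314.2·0.0217 = 0 + j6.817 Ω
  Z3: Z = R = 3540 Ω
Step 3 — With open output, the series arm Z2 and the output shunt Z3 appear in series to ground: Z2 + Z3 = 3540 + j6.817 Ω.
Step 4 — Parallel with input shunt Z1: Z_in = Z1 || (Z2 + Z3) = 136.5 + j0.01014 Ω = 136.5∠0.0° Ω.
Step 5 — Source phasor: V = 132∠-102.2° V = -27.89 - j129 V.
Step 6 — Ohm's law: I = V / Z_total = (-27.89 - j129) / (136.5 + j0.01014) = -0.2044 - j0.945 A.
Step 7 — Convert to polar: |I| = 0.9669 A, ∠I = -102.2°.

I = 0.9669∠-102.2° A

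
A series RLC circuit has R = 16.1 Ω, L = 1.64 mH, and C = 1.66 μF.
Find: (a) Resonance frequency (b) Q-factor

Step 1 — Resonance condition Im(Z)=0 gives ω₀ = 1/√(LC).
Step 2 — ω₀ = 1/√(0.00164·1.66e-06) = 1.917e+04 rad/s.
Step 3 — f₀ = ω₀/(2π) = 3050 Hz.
Step 4 — Series Q: Q = ω₀L/R = 1.917e+04·0.00164/16.1 = 1.952.

(a) f₀ = 3050 Hz  (b) Q = 1.952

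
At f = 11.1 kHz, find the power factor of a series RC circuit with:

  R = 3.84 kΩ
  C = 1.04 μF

Step 1 — Angular frequency: ω = 2π·f = 2π·1.11e+04 = 6.974e+04 rad/s.
Step 2 — Component impedances:
  R: Z = R = 3840 Ω
  C: Z = 1/(jωC) = -j/(ω·C) = 0 - j13.79 Ω
Step 3 — Series combination: Z_total = R + C = 3840 - j13.79 Ω = 3840∠-0.2° Ω.
Step 4 — Power factor: PF = cos(φ) = Re(Z)/|Z| = 3840/3840 = 1.
Step 5 — Type: Im(Z) = -13.79 ⇒ leading (phase φ = -0.2°).

PF = 1 (leading, φ = -0.2°)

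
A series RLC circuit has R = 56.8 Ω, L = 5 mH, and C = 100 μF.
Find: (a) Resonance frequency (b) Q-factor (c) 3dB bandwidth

Step 1 — Resonance: ω₀ = 1/√(LC) = 1/√(0.005·0.0001) = 1414 rad/s.
Step 2 — f₀ = ω₀/(2π) = 225.1 Hz.
Step 3 — Series Q: Q = ω₀L/R = 1414·0.005/56.8 = 0.1245.
Step 4 — Bandwidth: Δω = ω₀/Q = 1.136e+04 rad/s; BW = Δω/(2π) = 1808 Hz.

(a) f₀ = 225.1 Hz  (b) Q = 0.1245  (c) BW = 1808 Hz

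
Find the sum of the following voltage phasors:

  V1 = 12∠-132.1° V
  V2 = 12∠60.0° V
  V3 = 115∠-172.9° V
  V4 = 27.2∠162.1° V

Step 1 — Convert each phasor to rectangular form:
  V1 = 12·(cos(-132.1°) + j·sin(-132.1°)) = -8.045 - j8.904 V
  V2 = 12·(cos(60.0°) + j·sin(60.0°)) = 6 + j10.39 V
  V3 = 115·(cos(-172.9°) + j·sin(-172.9°)) = -114.1 - j14.21 V
  V4 = 27.2·(cos(162.1°) + j·sin(162.1°)) = -25.88 + j8.36 V
Step 2 — Sum components: V_total = -142 - j4.365 V.
Step 3 — Convert to polar: |V_total| = 142.1 V, ∠V_total = -178.2°.

V_total = 142.1∠-178.2° V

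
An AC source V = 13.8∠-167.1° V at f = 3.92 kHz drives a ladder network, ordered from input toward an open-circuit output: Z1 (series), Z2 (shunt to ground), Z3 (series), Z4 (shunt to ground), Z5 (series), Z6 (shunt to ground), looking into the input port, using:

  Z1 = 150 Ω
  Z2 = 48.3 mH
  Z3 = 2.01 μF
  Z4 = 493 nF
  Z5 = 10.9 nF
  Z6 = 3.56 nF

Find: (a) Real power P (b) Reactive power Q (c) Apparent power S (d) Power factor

Step 1 — Angular frequency: ω = 2π·f = 2π·3920 = 2.463e+04 rad/s.
Step 2 — Component impedances:
  Z1: Z = R = 150 Ω
  Z2: Z = jωL = j·2.463e+04·0.0483 = 0 + j1190 Ω
  Z3: Z = 1/(jωC) = -j/(ω·C) = 0 - j20.2 Ω
  Z4: Z = 1/(jωC) = -j/(ω·C) = 0 - j82.35 Ω
  Z5: Z = 1/(jωC) = -j/(ω·C) = 0 - j3725 Ω
  Z6: Z = 1/(jωC) = -j/(ω·C) = 0 - j1.14e+04 Ω
Step 3 — Ladder network (open output): work backward from the far end, alternating series and parallel combinations. Z_in = 150 - j111.7 Ω = 187∠-36.7° Ω.
Step 4 — Source phasor: V = 13.8∠-167.1° V = -13.45 - j3.081 V.
Step 5 — Current: I = V / Z = -0.04785 - j0.05617 A = 0.07379∠-130.4° A.
Step 6 — Complex power: S = V·I* = 0.8167 - j0.6082 VA.
Step 7 — Real power: P = Re(S) = 0.8167 W.
Step 8 — Reactive power: Q = Im(S) = -0.6082 VAR.
Step 9 — Apparent power: |S| = 1.018 VA.
Step 10 — Power factor: PF = P/|S| = 0.8021 (leading).

(a) P = 0.8167 W  (b) Q = -0.6082 VAR  (c) S = 1.018 VA  (d) PF = 0.8021 (leading)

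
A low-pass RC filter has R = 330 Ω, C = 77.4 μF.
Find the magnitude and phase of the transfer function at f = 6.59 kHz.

Step 1 — Angular frequency: ω = 2π·6590 = 4.141e+04 rad/s.
Step 2 — Transfer function: H(jω) = 1/(1 + jωRC).
Step 3 — Denominator: 1 + jωRC = 1 + j·4.141e+04·330·7.74e-05 = 1 + j1058.
Step 4 — H = 8.94e-07 - j0.0009455.
Step 5 — Magnitude: |H| = 0.0009455 (-60.5 dB); phase: φ = -89.9°.

|H| = 0.0009455 (-60.5 dB), φ = -89.9°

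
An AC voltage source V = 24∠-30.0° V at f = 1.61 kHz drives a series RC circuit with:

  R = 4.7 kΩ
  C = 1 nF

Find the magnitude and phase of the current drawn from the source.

Step 1 — Angular frequency: ω = 2π·f = 2π·1610 = 1.012e+04 rad/s.
Step 2 — Component impedances:
  R: Z = R = 4700 Ω
  C: Z = 1/(jωC) = -j/(ω·C) = 0 - j9.885e+04 Ω
Step 3 — Series combination: Z_total = R + C = 4700 - j9.885e+04 Ω = 9.897e+04∠-87.3° Ω.
Step 4 — Source phasor: V = 24∠-30.0° V = 20.78 - j12 V.
Step 5 — Ohm's law: I = V / Z_total = (20.78 - j12) / (4700 - j9.885e+04) = 0.0001311 + j0.000204 A.
Step 6 — Convert to polar: |I| = 0.0002425 A, ∠I = 57.3°.

I = 0.0002425∠57.3° A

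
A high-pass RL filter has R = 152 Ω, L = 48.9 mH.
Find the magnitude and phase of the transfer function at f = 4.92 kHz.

Step 1 — Angular frequency: ω = 2π·4920 = 3.091e+04 rad/s.
Step 2 — Transfer function: H(jω) = jωL/(R + jωL).
Step 3 — Numerator jωL = j·1512; denominator R + jωL = 152 + j1512.
Step 4 — H = 0.99 + j0.09955.
Step 5 — Magnitude: |H| = 0.995 (-0.0 dB); phase: φ = 5.7°.

|H| = 0.995 (-0.0 dB), φ = 5.7°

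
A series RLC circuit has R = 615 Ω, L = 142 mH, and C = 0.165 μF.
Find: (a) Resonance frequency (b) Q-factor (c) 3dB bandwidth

Step 1 — Resonance condition Im(Z)=0 gives ω₀ = 1/√(LC).
Step 2 — ω₀ = 1/√(0.142·1.65e-07) = 6533 rad/s.
Step 3 — f₀ = ω₀/(2π) = 1040 Hz.
Step 4 — Series Q: Q = ω₀L/R = 6533·0.142/615 = 1.508.
Step 5 — 3dB bandwidth: Δω = ω₀/Q = 4331 rad/s; BW = Δω/(2π) = 689.3 Hz.

(a) f₀ = 1040 Hz  (b) Q = 1.508  (c) BW = 689.3 Hz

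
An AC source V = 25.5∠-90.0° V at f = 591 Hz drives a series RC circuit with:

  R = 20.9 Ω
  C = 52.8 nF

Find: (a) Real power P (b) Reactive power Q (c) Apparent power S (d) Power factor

Step 1 — Angular frequency: ω = 2π·f = 2π·591 = 3713 rad/s.
Step 2 — Component impedances:
  R: Z = R = 20.9 Ω
  C: Z = 1/(jωC) = -j/(ω·C) = 0 - j5100 Ω
Step 3 — Series combination: Z_total = R + C = 20.9 - j5100 Ω = 5100∠-89.8° Ω.
Step 4 — Source phasor: V = 25.5∠-90.0° V = 0 - j25.5 V.
Step 5 — Current: I = V / Z = 0.005 - j2.049e-05 A = 0.005∠-0.2° A.
Step 6 — Complex power: S = V·I* = 0.0005224 - j0.1275 VA.
Step 7 — Real power: P = Re(S) = 0.0005224 W.
Step 8 — Reactive power: Q = Im(S) = -0.1275 VAR.
Step 9 — Apparent power: |S| = 0.1275 VA.
Step 10 — Power factor: PF = P/|S| = 0.004098 (leading).

(a) P = 0.0005224 W  (b) Q = -0.1275 VAR  (c) S = 0.1275 VA  (d) PF = 0.004098 (leading)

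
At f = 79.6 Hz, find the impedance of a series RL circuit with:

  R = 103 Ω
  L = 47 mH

Step 1 — Angular frequency: ω = 2π·f = 2π·79.6 = 500.1 rad/s.
Step 2 — Component impedances:
  R: Z = R = 103 Ω
  L: Z = jωL = j·500.1·0.047 = 0 + j23.51 Ω
Step 3 — Series combination: Z_total = R + L = 103 + j23.51 Ω = 105.6∠12.9° Ω.

Z = 103 + j23.51 Ω = 105.6∠12.9° Ω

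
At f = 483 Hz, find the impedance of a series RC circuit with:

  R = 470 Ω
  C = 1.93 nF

Step 1 — Angular frequency: ω = 2π·f = 2π·483 = 3035 rad/s.
Step 2 — Component impedances:
  R: Z = R = 470 Ω
  C: Z = 1/(jωC) = -j/(ω·C) = 0 - j1.707e+05 Ω
Step 3 — Series combination: Z_total = R + C = 470 - j1.707e+05 Ω = 1.707e+05∠-89.8° Ω.

Z = 470 - j1.707e+05 Ω = 1.707e+05∠-89.8° Ω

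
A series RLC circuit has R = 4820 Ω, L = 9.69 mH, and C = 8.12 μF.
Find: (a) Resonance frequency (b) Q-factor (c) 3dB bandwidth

Step 1 — Resonance: ω₀ = 1/√(LC) = 1/√(0.00969·8.12e-06) = 3565 rad/s.
Step 2 — f₀ = ω₀/(2π) = 567.4 Hz.
Step 3 — Series Q: Q = ω₀L/R = 3565·0.00969/4820 = 0.007167.
Step 4 — Bandwidth: Δω = ω₀/Q = 4.974e+05 rad/s; BW = Δω/(2π) = 7.917e+04 Hz.

(a) f₀ = 567.4 Hz  (b) Q = 0.007167  (c) BW = 7.917e+04 Hz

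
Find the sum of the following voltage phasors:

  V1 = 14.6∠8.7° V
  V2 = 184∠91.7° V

Step 1 — Convert each phasor to rectangular form:
  V1 = 14.6·(cos(8.7°) + j·sin(8.7°)) = 14.43 + j2.208 V
  V2 = 184·(cos(91.7°) + j·sin(91.7°)) = -5.459 + j183.9 V
Step 2 — Sum components: V_total = 8.973 + j186.1 V.
Step 3 — Convert to polar: |V_total| = 186.3 V, ∠V_total = 87.2°.

V_total = 186.3∠87.2° V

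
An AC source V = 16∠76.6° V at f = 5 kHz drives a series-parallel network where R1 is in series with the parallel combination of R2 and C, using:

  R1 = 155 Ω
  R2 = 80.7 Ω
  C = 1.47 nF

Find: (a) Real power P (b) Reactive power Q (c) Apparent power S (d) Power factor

Step 1 — Angular frequency: ω = 2π·f = 2π·5000 = 3.142e+04 rad/s.
Step 2 — Component impedances:
  R1: Z = R = 155 Ω
  R2: Z = R = 80.7 Ω
  C: Z = 1/(jωC) = -j/(ω·C) = 0 - j2.165e+04 Ω
Step 3 — Parallel branch: R2 || C = 1/(1/R2 + 1/C) = 80.7 - j0.3008 Ω.
Step 4 — Series with R1: Z_total = R1 + (R2 || C) = 235.7 - j0.3008 Ω = 235.7∠-0.1° Ω.
Step 5 — Source phasor: V = 16∠76.6° V = 3.708 + j15.56 V.
Step 6 — Current: I = V / Z = 0.01565 + j0.06606 A = 0.06788∠76.7° A.
Step 7 — Complex power: S = V·I* = 1.086 - j0.001386 VA.
Step 8 — Real power: P = Re(S) = 1.086 W.
Step 9 — Reactive power: Q = Im(S) = -0.001386 VAR.
Step 10 — Apparent power: |S| = 1.086 VA.
Step 11 — Power factor: PF = P/|S| = 1 (leading).

(a) P = 1.086 W  (b) Q = -0.001386 VAR  (c) S = 1.086 VA  (d) PF = 1 (leading)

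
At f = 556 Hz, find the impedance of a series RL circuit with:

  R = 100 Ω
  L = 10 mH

Step 1 — Angular frequency: ω = 2π·f = 2π·556 = 3493 rad/s.
Step 2 — Component impedances:
  R: Z = R = 100 Ω
  L: Z = jωL = j·3493·0.01 = 0 + j34.93 Ω
Step 3 — Series combination: Z_total = R + L = 100 + j34.93 Ω = 105.9∠19.3° Ω.

Z = 100 + j34.93 Ω = 105.9∠19.3° Ω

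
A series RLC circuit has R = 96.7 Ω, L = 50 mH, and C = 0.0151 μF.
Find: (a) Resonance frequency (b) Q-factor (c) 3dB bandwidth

Step 1 — Resonance condition Im(Z)=0 gives ω₀ = 1/√(LC).
Step 2 — ω₀ = 1/√(0.05·1.51e-08) = 3.639e+04 rad/s.
Step 3 — f₀ = ω₀/(2π) = 5792 Hz.
Step 4 — Series Q: Q = ω₀L/R = 3.639e+04·0.05/96.7 = 18.82.
Step 5 — 3dB bandwidth: Δω = ω₀/Q = 1934 rad/s; BW = Δω/(2π) = 307.8 Hz.

(a) f₀ = 5792 Hz  (b) Q = 18.82  (c) BW = 307.8 Hz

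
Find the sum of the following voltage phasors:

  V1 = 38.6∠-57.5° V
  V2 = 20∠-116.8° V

Step 1 — Convert each phasor to rectangular form:
  V1 = 38.6·(cos(-57.5°) + j·sin(-57.5°)) = 20.74 - j32.55 V
  V2 = 20·(cos(-116.8°) + j·sin(-116.8°)) = -9.018 - j17.85 V
Step 2 — Sum components: V_total = 11.72 - j50.41 V.
Step 3 — Convert to polar: |V_total| = 51.75 V, ∠V_total = -76.9°.

V_total = 51.75∠-76.9° V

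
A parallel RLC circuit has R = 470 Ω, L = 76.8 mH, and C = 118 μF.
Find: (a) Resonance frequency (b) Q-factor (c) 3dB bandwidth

Step 1 — Resonance: ω₀ = 1/√(LC) = 1/√(0.0768·0.000118) = 332.2 rad/s.
Step 2 — f₀ = ω₀/(2π) = 52.87 Hz.
Step 3 — Parallel Q: Q = R/(ω₀L) = 470/(332.2·0.0768) = 18.42.
Step 4 — Bandwidth: Δω = ω₀/Q = 18.03 rad/s; BW = Δω/(2π) = 2.87 Hz.

(a) f₀ = 52.87 Hz  (b) Q = 18.42  (c) BW = 2.87 Hz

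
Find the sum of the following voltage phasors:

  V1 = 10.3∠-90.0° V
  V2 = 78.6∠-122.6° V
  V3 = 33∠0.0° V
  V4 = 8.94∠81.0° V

Step 1 — Convert each phasor to rectangular form:
  V1 = 10.3·(cos(-90.0°) + j·sin(-90.0°)) = 0 - j10.3 V
  V2 = 78.6·(cos(-122.6°) + j·sin(-122.6°)) = -42.35 - j66.22 V
  V3 = 33·(cos(0.0°) + j·sin(0.0°)) = 33 V
  V4 = 8.94·(cos(81.0°) + j·sin(81.0°)) = 1.399 + j8.83 V
Step 2 — Sum components: V_total = -7.949 - j67.69 V.
Step 3 — Convert to polar: |V_total| = 68.15 V, ∠V_total = -96.7°.

V_total = 68.15∠-96.7° V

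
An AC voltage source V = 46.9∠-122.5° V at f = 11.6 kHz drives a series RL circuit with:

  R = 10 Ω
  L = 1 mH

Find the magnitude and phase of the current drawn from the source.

Step 1 — Angular frequency: ω = 2π·f = 2π·1.16e+04 = 7.288e+04 rad/s.
Step 2 — Component impedances:
  R: Z = R = 10 Ω
  L: Z = jωL = j·7.288e+04·0.001 = 0 + j72.88 Ω
Step 3 — Series combination: Z_total = R + L = 10 + j72.88 Ω = 73.57∠82.2° Ω.
Step 4 — Source phasor: V = 46.9∠-122.5° V = -25.2 - j39.56 V.
Step 5 — Ohm's law: I = V / Z_total = (-25.2 - j39.56) / (10 + j72.88) = -0.5792 + j0.2663 A.
Step 6 — Convert to polar: |I| = 0.6375 A, ∠I = 155.3°.

I = 0.6375∠155.3° A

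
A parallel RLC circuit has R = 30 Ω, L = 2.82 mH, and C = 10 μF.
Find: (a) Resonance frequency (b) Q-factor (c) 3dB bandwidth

Step 1 — Resonance: ω₀ = 1/√(LC) = 1/√(0.00282·1e-05) = 5955 rad/s.
Step 2 — f₀ = ω₀/(2π) = 947.8 Hz.
Step 3 — Parallel Q: Q = R/(ω₀L) = 30/(5955·0.00282) = 1.786.
Step 4 — Bandwidth: Δω = ω₀/Q = 3333 rad/s; BW = Δω/(2π) = 530.5 Hz.

(a) f₀ = 947.8 Hz  (b) Q = 1.786  (c) BW = 530.5 Hz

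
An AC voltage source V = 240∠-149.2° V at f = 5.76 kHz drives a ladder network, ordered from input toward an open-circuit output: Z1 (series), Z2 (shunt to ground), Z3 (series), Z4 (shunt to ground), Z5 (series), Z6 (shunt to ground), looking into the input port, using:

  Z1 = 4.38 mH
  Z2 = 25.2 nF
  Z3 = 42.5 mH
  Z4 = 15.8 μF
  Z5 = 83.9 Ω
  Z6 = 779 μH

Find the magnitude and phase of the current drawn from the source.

Step 1 — Angular frequency: ω = 2π·f = 2π·5760 = 3.619e+04 rad/s.
Step 2 — Component impedances:
  Z1: Z = jωL = j·3.619e+04·0.00438 = 0 + j158.5 Ω
  Z2: Z = 1/(jωC) = -j/(ω·C) = 0 - j1096 Ω
  Z3: Z = jωL = j·3.619e+04·0.0425 = 0 + j1538 Ω
  Z4: Z = 1/(jωC) = -j/(ω·C) = 0 - j1.749 Ω
  Z5: Z = R = 83.9 Ω
  Z6: Z = jωL = j·3.619e+04·0.000779 = 0 + j28.19 Ω
Step 3 — Ladder network (open output): work backward from the far end, alternating series and parallel combinations. Z_in = 0.206 - j3671 Ω = 3671∠-90.0° Ω.
Step 4 — Source phasor: V = 240∠-149.2° V = -206.2 - j122.9 V.
Step 5 — Ohm's law: I = V / Z_total = (-206.2 - j122.9) / (0.206 - j3671) = 0.03347 - j0.05616 A.
Step 6 — Convert to polar: |I| = 0.06538 A, ∠I = -59.2°.

I = 0.06538∠-59.2° A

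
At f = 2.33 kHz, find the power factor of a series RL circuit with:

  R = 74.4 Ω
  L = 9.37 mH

Step 1 — Angular frequency: ω = 2π·f = 2π·2330 = 1.464e+04 rad/s.
Step 2 — Component impedances:
  R: Z = R = 74.4 Ω
  L: Z = jωL = j·1.464e+04·0.00937 = 0 + j137.2 Ω
Step 3 — Series combination: Z_total = R + L = 74.4 + j137.2 Ω = 156.1∠61.5° Ω.
Step 4 — Power factor: PF = cos(φ) = Re(Z)/|Z| = 74.4/156.05 = 0.4768.
Step 5 — Type: Im(Z) = 137.2 ⇒ lagging (phase φ = 61.5°).

PF = 0.4768 (lagging, φ = 61.5°)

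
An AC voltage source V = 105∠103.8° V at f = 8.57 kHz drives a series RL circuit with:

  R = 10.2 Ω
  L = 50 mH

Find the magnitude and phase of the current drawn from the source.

Step 1 — Angular frequency: ω = 2π·f = 2π·8570 = 5.385e+04 rad/s.
Step 2 — Component impedances:
  R: Z = R = 10.2 Ω
  L: Z = jωL = j·5.385e+04·0.05 = 0 + j2692 Ω
Step 3 — Series combination: Z_total = R + L = 10.2 + j2692 Ω = 2692∠89.8° Ω.
Step 4 — Source phasor: V = 105∠103.8° V = -25.05 + j102 V.
Step 5 — Ohm's law: I = V / Z_total = (-25.05 + j102) / (10.2 + j2692) = 0.03784 + j0.009446 A.
Step 6 — Convert to polar: |I| = 0.039 A, ∠I = 14.0°.

I = 0.039∠14.0° A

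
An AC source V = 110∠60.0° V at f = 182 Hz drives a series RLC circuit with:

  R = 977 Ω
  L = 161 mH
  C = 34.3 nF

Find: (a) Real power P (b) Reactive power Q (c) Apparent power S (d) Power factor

Step 1 — Angular frequency: ω = 2π·f = 2π·182 = 1144 rad/s.
Step 2 — Component impedances:
  R: Z = R = 977 Ω
  L: Z = jωL = j·1144·0.161 = 0 + j184.1 Ω
  C: Z = 1/(jωC) = -j/(ω·C) = 0 - j2.549e+04 Ω
Step 3 — Series combination: Z_total = R + L + C = 977 - j2.531e+04 Ω = 2.533e+04∠-87.8° Ω.
Step 4 — Source phasor: V = 110∠60.0° V = 55 + j95.26 V.
Step 5 — Current: I = V / Z = -0.003674 + j0.002315 A = 0.004343∠147.8° A.
Step 6 — Complex power: S = V·I* = 0.01843 - j0.4773 VA.
Step 7 — Real power: P = Re(S) = 0.01843 W.
Step 8 — Reactive power: Q = Im(S) = -0.4773 VAR.
Step 9 — Apparent power: |S| = 0.4777 VA.
Step 10 — Power factor: PF = P/|S| = 0.03857 (leading).

(a) P = 0.01843 W  (b) Q = -0.4773 VAR  (c) S = 0.4777 VA  (d) PF = 0.03857 (leading)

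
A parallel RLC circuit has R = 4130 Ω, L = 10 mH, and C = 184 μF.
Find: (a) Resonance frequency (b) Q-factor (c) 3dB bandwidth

Step 1 — Resonance: ω₀ = 1/√(LC) = 1/√(0.01·0.000184) = 737.2 rad/s.
Step 2 — f₀ = ω₀/(2π) = 117.3 Hz.
Step 3 — Parallel Q: Q = R/(ω₀L) = 4130/(737.2·0.01) = 560.2.
Step 4 — Bandwidth: Δω = ω₀/Q = 1.316 rad/s; BW = Δω/(2π) = 0.2094 Hz.

(a) f₀ = 117.3 Hz  (b) Q = 560.2  (c) BW = 0.2094 Hz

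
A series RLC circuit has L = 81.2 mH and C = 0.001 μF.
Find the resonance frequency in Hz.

Step 1 — Resonance condition Im(Z)=0 gives ω₀ = 1/√(LC).
Step 2 — ω₀ = 1/√(0.0812·1e-09) = 1.11e+05 rad/s.
Step 3 — f₀ = ω₀/(2π) = 1.766e+04 Hz.

f₀ = 1.766e+04 Hz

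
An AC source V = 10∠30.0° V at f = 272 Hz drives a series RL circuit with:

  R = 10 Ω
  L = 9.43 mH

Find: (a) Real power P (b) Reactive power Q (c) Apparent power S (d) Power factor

Step 1 — Angular frequency: ω = 2π·f = 2π·272 = 1709 rad/s.
Step 2 — Component impedances:
  R: Z = R = 10 Ω
  L: Z = jωL = j·1709·0.00943 = 0 + j16.12 Ω
Step 3 — Series combination: Z_total = R + L = 10 + j16.12 Ω = 18.97∠58.2° Ω.
Step 4 — Source phasor: V = 10∠30.0° V = 8.66 + j5 V.
Step 5 — Current: I = V / Z = 0.4647 - j0.249 A = 0.5272∠-28.2° A.
Step 6 — Complex power: S = V·I* = 2.78 + j4.48 VA.
Step 7 — Real power: P = Re(S) = 2.78 W.
Step 8 — Reactive power: Q = Im(S) = 4.48 VAR.
Step 9 — Apparent power: |S| = 5.272 VA.
Step 10 — Power factor: PF = P/|S| = 0.5272 (lagging).

(a) P = 2.78 W  (b) Q = 4.48 VAR  (c) S = 5.272 VA  (d) PF = 0.5272 (lagging)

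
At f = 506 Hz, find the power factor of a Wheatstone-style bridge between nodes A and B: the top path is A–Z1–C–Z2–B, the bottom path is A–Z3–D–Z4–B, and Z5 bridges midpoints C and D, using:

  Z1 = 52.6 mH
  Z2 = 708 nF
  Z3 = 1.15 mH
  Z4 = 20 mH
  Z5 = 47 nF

Step 1 — Angular frequency: ω = 2π·f = 2π·506 = 3179 rad/s.
Step 2 — Component impedances:
  Z1: Z = jωL = j·3179·0.0526 = 0 + j167.2 Ω
  Z2: Z = 1/(jωC) = -j/(ω·C) = 0 - j444.3 Ω
  Z3: Z = jωL = j·3179·0.00115 = 0 + j3.656 Ω
  Z4: Z = jωL = j·3179·0.02 = 0 + j63.59 Ω
  Z5: Z = 1/(jωC) = -j/(ω·C) = 0 - j6692 Ω
Step 3 — Bridge requires nodal analysis (the Z5 bridge couples midpoints C and D, so the two paths cannot be reduced to a simple series/parallel combination). Setting node B to ground and injecting 1 A at node A, the 3-node admittance system at A, C, D solves to V_A = Z_AB = 0 + j89.33 Ω = 89.33∠90.0° Ω.
Step 4 — Power factor: PF = cos(φ) = Re(Z)/|Z| = 0/89.33 = 0.
Step 5 — Type: Im(Z) = 89.33 ⇒ lagging (phase φ = 90.0°).

PF = 0 (lagging, φ = 90.0°)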